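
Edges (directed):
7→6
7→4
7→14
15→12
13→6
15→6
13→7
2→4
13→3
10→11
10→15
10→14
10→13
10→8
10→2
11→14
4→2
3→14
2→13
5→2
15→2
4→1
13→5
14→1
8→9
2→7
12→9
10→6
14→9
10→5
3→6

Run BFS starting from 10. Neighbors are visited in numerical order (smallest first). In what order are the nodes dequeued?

10 → 2 → 5 → 6 → 8 → 11 → 13 → 14 → 15 → 4 → 7 → 9 → 3 → 1 → 12

Visit 10; enqueue 2, 5, 6, 8, 11, 13, 14, 15 → queue [2, 5, 6, 8, 11, 13, 14, 15]
Visit 2; enqueue 4, 7 → queue [5, 6, 8, 11, 13, 14, 15, 4, 7]
Visit 5 → queue [6, 8, 11, 13, 14, 15, 4, 7]
Visit 6 → queue [8, 11, 13, 14, 15, 4, 7]
Visit 8; enqueue 9 → queue [11, 13, 14, 15, 4, 7, 9]
Visit 11 → queue [13, 14, 15, 4, 7, 9]
Visit 13; enqueue 3 → queue [14, 15, 4, 7, 9, 3]
Visit 14; enqueue 1 → queue [15, 4, 7, 9, 3, 1]
Visit 15; enqueue 12 → queue [4, 7, 9, 3, 1, 12]
Visit 4 → queue [7, 9, 3, 1, 12]
Visit 7 → queue [9, 3, 1, 12]
Visit 9 → queue [3, 1, 12]
Visit 3 → queue [1, 12]
Visit 1 → queue [12]
Visit 12 → queue []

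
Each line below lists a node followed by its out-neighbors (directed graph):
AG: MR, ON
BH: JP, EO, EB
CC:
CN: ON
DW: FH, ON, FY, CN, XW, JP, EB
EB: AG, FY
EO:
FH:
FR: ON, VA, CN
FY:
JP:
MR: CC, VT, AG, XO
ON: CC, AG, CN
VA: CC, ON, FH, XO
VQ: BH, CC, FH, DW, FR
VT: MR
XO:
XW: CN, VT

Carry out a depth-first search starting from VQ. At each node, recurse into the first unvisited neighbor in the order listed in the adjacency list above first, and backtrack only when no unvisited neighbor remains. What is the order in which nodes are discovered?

VQ BH JP EO EB AG MR CC VT XO ON CN FY FH DW XW FR VA

Visit VQ
VQ → BH
BH → JP
BH → EO
BH → EB
EB → AG
AG → MR
MR → CC
MR → VT
MR → XO
AG → ON
ON → CN
EB → FY
VQ → FH
VQ → DW
DW → XW
VQ → FR
FR → VA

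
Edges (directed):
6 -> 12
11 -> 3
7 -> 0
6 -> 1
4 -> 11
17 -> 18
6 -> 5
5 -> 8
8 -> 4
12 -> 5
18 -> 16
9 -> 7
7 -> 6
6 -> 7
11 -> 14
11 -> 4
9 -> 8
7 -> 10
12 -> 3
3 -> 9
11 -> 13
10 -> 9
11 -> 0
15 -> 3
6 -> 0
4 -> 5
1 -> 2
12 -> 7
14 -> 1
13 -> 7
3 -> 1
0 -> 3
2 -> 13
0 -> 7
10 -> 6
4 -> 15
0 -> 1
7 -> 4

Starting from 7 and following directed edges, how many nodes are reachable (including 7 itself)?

16

BFS from 7 visits: 7, 10, 6, 4, 0, 9, 12, 5, 1, 15, 11, 3, 8, 2, 14, 13
Reachable nodes: 16 of 19 total.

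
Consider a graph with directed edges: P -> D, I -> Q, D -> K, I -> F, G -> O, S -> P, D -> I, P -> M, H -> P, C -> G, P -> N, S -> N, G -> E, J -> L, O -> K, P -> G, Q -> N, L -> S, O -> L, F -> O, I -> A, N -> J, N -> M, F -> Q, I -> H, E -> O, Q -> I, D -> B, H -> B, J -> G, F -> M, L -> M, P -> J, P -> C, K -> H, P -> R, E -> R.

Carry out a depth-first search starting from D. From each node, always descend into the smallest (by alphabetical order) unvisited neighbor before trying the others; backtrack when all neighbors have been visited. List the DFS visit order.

Visit D
D → B
D → I
I → A
I → F
F → M
F → O
O → K
K → H
H → P
P → C
C → G
G → E
E → R
P → J
J → L
L → S
S → N
F → Q

D B I A F M O K H P C G E R J L S N Q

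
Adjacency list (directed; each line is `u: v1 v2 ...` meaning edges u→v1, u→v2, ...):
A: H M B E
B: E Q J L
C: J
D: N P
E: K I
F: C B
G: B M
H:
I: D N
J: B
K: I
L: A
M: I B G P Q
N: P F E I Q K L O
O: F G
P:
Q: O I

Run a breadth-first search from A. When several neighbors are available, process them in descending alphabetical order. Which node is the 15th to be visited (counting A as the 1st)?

D

Visit A; enqueue M, H, E, B → queue [M, H, E, B]
Visit M; enqueue Q, P, I, G → queue [H, E, B, Q, P, I, G]
Visit H → queue [E, B, Q, P, I, G]
Visit E; enqueue K → queue [B, Q, P, I, G, K]
Visit B; enqueue L, J → queue [Q, P, I, G, K, L, J]
Visit Q; enqueue O → queue [P, I, G, K, L, J, O]
Visit P → queue [I, G, K, L, J, O]
Visit I; enqueue N, D → queue [G, K, L, J, O, N, D]
Visit G → queue [K, L, J, O, N, D]
Visit K → queue [L, J, O, N, D]
Visit L → queue [J, O, N, D]
Visit J → queue [O, N, D]
Visit O; enqueue F → queue [N, D, F]
Visit N → queue [D, F]
Visit D → queue [F]
Visit F; enqueue C → queue [C]
Visit C → queue []

Visit order: A, M, H, E, B, Q, P, I, G, K, L, J, O, N, D, F, C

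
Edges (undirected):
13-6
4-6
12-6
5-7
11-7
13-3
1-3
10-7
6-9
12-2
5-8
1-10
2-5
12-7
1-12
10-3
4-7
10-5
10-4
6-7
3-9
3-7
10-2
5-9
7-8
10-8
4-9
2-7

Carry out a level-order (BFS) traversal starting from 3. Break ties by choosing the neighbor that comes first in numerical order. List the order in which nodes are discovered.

3, 1, 7, 9, 10, 13, 12, 2, 4, 5, 6, 8, 11

Visit 3; enqueue 1, 7, 9, 10, 13 → queue [1, 7, 9, 10, 13]
Visit 1; enqueue 12 → queue [7, 9, 10, 13, 12]
Visit 7; enqueue 2, 4, 5, 6, 8, 11 → queue [9, 10, 13, 12, 2, 4, 5, 6, 8, 11]
Visit 9 → queue [10, 13, 12, 2, 4, 5, 6, 8, 11]
Visit 10 → queue [13, 12, 2, 4, 5, 6, 8, 11]
Visit 13 → queue [12, 2, 4, 5, 6, 8, 11]
Visit 12 → queue [2, 4, 5, 6, 8, 11]
Visit 2 → queue [4, 5, 6, 8, 11]
Visit 4 → queue [5, 6, 8, 11]
Visit 5 → queue [6, 8, 11]
Visit 6 → queue [8, 11]
Visit 8 → queue [11]
Visit 11 → queue []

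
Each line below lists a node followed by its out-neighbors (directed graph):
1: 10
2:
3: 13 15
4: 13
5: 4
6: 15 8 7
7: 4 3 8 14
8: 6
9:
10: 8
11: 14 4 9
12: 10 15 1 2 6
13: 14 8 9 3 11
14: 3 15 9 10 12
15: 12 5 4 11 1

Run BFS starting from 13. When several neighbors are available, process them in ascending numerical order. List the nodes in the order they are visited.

13, 3, 8, 9, 11, 14, 15, 6, 4, 10, 12, 1, 5, 7, 2

Visit 13; enqueue 3, 8, 9, 11, 14 → queue [3, 8, 9, 11, 14]
Visit 3; enqueue 15 → queue [8, 9, 11, 14, 15]
Visit 8; enqueue 6 → queue [9, 11, 14, 15, 6]
Visit 9 → queue [11, 14, 15, 6]
Visit 11; enqueue 4 → queue [14, 15, 6, 4]
Visit 14; enqueue 10, 12 → queue [15, 6, 4, 10, 12]
Visit 15; enqueue 1, 5 → queue [6, 4, 10, 12, 1, 5]
Visit 6; enqueue 7 → queue [4, 10, 12, 1, 5, 7]
Visit 4 → queue [10, 12, 1, 5, 7]
Visit 10 → queue [12, 1, 5, 7]
Visit 12; enqueue 2 → queue [1, 5, 7, 2]
Visit 1 → queue [5, 7, 2]
Visit 5 → queue [7, 2]
Visit 7 → queue [2]
Visit 2 → queue []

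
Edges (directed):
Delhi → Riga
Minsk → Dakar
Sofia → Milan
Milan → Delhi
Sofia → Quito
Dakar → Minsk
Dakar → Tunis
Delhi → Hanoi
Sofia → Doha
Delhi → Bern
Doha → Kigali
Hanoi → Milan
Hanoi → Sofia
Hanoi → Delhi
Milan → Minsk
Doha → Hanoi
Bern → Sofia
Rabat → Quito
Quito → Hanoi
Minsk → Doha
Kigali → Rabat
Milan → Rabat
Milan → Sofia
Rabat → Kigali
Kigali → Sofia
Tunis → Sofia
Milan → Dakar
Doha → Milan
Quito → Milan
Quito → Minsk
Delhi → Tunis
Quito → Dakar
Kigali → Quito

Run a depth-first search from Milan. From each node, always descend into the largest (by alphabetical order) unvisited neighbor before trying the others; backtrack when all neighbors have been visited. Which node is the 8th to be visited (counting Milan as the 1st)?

Visit Milan
Milan → Sofia
Sofia → Quito
Quito → Minsk
Minsk → Doha
Doha → Kigali
Kigali → Rabat
Doha → Hanoi
Hanoi → Delhi
Delhi → Tunis
Delhi → Riga
Delhi → Bern
Minsk → Dakar

Visit order: Milan, Sofia, Quito, Minsk, Doha, Kigali, Rabat, Hanoi, Delhi, Tunis, Riga, Bern, Dakar

Hanoi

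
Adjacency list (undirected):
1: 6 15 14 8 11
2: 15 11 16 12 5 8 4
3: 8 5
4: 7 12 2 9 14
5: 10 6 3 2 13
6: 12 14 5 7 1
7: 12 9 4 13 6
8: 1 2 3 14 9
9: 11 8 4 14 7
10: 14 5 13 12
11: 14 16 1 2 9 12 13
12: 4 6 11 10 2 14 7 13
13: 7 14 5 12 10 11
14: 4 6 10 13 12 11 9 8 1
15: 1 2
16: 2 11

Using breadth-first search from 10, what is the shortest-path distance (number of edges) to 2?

2

Level 0: 10
Level 1: 5, 12, 13, 14
Level 2: 1, 2, 3, 4, 6, 7, 8, 9, 11
Level 3: 15, 16
2 first appears at level 2.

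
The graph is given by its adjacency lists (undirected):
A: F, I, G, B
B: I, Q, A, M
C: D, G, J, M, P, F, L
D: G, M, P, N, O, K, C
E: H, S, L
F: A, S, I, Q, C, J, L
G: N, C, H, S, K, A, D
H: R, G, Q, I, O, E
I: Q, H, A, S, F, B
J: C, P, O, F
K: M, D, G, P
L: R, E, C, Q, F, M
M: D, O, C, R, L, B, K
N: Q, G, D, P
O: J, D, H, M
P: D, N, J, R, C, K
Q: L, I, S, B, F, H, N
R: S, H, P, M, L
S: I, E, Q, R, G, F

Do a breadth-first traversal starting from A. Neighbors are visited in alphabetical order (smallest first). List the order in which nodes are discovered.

Visit A; enqueue B, F, G, I → queue [B, F, G, I]
Visit B; enqueue M, Q → queue [F, G, I, M, Q]
Visit F; enqueue C, J, L, S → queue [G, I, M, Q, C, J, L, S]
Visit G; enqueue D, H, K, N → queue [I, M, Q, C, J, L, S, D, H, K, N]
Visit I → queue [M, Q, C, J, L, S, D, H, K, N]
Visit M; enqueue O, R → queue [Q, C, J, L, S, D, H, K, N, O, R]
Visit Q → queue [C, J, L, S, D, H, K, N, O, R]
Visit C; enqueue P → queue [J, L, S, D, H, K, N, O, R, P]
Visit J → queue [L, S, D, H, K, N, O, R, P]
Visit L; enqueue E → queue [S, D, H, K, N, O, R, P, E]
Visit S → queue [D, H, K, N, O, R, P, E]
Visit D → queue [H, K, N, O, R, P, E]
Visit H → queue [K, N, O, R, P, E]
Visit K → queue [N, O, R, P, E]
Visit N → queue [O, R, P, E]
Visit O → queue [R, P, E]
Visit R → queue [P, E]
Visit P → queue [E]
Visit E → queue []

A, B, F, G, I, M, Q, C, J, L, S, D, H, K, N, O, R, P, E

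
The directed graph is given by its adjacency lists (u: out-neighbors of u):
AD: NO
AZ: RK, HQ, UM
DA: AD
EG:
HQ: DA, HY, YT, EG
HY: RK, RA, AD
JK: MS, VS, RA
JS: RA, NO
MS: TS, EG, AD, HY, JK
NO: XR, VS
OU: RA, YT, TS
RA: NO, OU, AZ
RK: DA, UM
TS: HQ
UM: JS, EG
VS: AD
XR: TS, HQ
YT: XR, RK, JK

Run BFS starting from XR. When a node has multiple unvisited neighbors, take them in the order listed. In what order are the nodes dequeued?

XR, TS, HQ, DA, HY, YT, EG, AD, RK, RA, JK, NO, UM, OU, AZ, MS, VS, JS

Visit XR; enqueue TS, HQ → queue [TS, HQ]
Visit TS → queue [HQ]
Visit HQ; enqueue DA, HY, YT, EG → queue [DA, HY, YT, EG]
Visit DA; enqueue AD → queue [HY, YT, EG, AD]
Visit HY; enqueue RK, RA → queue [YT, EG, AD, RK, RA]
Visit YT; enqueue JK → queue [EG, AD, RK, RA, JK]
Visit EG → queue [AD, RK, RA, JK]
Visit AD; enqueue NO → queue [RK, RA, JK, NO]
Visit RK; enqueue UM → queue [RA, JK, NO, UM]
Visit RA; enqueue OU, AZ → queue [JK, NO, UM, OU, AZ]
Visit JK; enqueue MS, VS → queue [NO, UM, OU, AZ, MS, VS]
Visit NO → queue [UM, OU, AZ, MS, VS]
Visit UM; enqueue JS → queue [OU, AZ, MS, VS, JS]
Visit OU → queue [AZ, MS, VS, JS]
Visit AZ → queue [MS, VS, JS]
Visit MS → queue [VS, JS]
Visit VS → queue [JS]
Visit JS → queue []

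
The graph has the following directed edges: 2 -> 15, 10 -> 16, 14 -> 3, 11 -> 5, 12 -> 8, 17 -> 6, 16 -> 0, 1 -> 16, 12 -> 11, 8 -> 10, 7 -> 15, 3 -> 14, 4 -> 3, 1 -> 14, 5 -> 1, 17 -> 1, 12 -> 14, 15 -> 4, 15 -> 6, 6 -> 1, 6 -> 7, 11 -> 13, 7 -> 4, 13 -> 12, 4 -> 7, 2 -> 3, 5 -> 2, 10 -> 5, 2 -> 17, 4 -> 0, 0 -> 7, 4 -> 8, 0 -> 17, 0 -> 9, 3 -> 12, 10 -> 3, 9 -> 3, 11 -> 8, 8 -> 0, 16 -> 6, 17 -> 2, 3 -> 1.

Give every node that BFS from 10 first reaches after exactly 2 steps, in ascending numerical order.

0, 1, 2, 6, 12, 14

Level 0: 10
Level 1: 3, 5, 16
Level 2: 0, 1, 2, 6, 12, 14
Level 3: 7, 8, 9, 11, 15, 17
Level 4: 4, 13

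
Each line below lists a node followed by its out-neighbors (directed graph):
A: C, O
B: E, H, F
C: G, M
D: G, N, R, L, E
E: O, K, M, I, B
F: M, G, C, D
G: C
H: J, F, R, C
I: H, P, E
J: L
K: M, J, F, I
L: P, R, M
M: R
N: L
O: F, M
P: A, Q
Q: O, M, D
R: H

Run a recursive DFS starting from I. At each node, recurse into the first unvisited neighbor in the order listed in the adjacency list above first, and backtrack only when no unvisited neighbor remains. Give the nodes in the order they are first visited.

Visit I
I → H
H → J
J → L
L → P
P → A
A → C
C → G
C → M
M → R
A → O
O → F
F → D
D → N
D → E
E → K
E → B
P → Q

I → H → J → L → P → A → C → G → M → R → O → F → D → N → E → K → B → Q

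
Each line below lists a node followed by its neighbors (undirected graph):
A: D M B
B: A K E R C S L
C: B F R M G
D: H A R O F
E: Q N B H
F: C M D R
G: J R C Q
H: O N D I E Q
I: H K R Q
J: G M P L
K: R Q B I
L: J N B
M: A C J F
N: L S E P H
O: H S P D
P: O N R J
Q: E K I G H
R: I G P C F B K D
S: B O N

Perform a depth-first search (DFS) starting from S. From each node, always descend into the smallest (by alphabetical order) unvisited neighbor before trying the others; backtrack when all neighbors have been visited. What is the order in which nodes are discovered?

Visit S
S → B
B → A
A → D
D → F
F → C
C → G
G → J
J → L
L → N
N → E
E → H
H → I
I → K
K → Q
K → R
R → P
P → O
J → M

S -> B -> A -> D -> F -> C -> G -> J -> L -> N -> E -> H -> I -> K -> Q -> R -> P -> O -> M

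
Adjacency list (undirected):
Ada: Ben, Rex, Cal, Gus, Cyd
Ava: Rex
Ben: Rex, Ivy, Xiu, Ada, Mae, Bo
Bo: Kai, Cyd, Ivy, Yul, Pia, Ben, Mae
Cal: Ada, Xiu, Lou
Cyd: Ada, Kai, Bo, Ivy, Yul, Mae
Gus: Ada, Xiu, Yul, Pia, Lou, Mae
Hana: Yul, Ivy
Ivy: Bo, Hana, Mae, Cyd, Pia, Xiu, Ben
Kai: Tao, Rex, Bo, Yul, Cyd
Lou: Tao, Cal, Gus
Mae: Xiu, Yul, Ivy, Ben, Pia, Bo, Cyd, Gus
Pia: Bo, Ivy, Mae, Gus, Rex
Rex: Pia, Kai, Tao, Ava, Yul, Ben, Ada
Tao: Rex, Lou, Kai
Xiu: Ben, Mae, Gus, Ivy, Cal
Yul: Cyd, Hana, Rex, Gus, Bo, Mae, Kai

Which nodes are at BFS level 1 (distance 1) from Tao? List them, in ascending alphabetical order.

Kai, Lou, Rex

Level 0: Tao
Level 1: Kai, Lou, Rex
Level 2: Ada, Ava, Ben, Bo, Cal, Cyd, Gus, Pia, Yul
Level 3: Hana, Ivy, Mae, Xiu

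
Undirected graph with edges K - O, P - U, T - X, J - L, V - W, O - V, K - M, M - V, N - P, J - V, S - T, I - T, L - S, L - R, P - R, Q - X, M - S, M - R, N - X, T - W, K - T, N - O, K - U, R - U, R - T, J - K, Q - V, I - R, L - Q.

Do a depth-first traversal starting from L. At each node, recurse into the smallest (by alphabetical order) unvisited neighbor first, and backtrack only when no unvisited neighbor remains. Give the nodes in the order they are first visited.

L, J, K, M, R, I, T, S, W, V, O, N, P, U, X, Q

Visit L
L → J
J → K
K → M
M → R
R → I
I → T
T → S
T → W
W → V
V → O
O → N
N → P
P → U
N → X
X → Q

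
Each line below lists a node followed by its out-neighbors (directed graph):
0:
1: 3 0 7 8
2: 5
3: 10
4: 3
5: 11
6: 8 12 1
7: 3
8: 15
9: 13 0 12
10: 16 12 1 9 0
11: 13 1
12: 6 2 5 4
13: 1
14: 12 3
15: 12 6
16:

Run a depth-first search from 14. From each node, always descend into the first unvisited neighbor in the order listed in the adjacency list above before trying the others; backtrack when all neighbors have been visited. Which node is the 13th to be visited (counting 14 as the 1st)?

7

Visit 14
14 → 12
12 → 6
6 → 8
8 → 15
6 → 1
1 → 3
3 → 10
10 → 16
10 → 9
9 → 13
9 → 0
1 → 7
12 → 2
2 → 5
5 → 11
12 → 4

Visit order: 14, 12, 6, 8, 15, 1, 3, 10, 16, 9, 13, 0, 7, 2, 5, 11, 4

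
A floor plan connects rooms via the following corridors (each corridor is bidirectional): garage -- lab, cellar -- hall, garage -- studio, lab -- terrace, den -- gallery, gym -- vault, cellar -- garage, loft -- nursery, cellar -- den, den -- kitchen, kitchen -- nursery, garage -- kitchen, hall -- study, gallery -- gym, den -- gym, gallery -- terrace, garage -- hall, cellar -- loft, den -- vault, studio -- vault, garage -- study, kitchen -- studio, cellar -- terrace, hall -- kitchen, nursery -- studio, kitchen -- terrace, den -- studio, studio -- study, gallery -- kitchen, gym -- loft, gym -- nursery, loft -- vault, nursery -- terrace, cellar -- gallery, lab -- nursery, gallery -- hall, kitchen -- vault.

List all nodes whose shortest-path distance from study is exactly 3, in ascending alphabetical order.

gym, loft, terrace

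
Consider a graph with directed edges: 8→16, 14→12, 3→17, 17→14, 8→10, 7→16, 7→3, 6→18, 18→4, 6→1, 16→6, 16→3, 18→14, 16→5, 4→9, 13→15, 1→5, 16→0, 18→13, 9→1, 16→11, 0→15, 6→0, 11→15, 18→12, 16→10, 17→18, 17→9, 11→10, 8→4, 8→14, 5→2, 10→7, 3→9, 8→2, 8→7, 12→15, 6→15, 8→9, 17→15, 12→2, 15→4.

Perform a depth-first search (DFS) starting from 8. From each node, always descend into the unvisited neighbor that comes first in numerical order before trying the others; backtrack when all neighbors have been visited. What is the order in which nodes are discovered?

8, 2, 4, 9, 1, 5, 7, 3, 17, 14, 12, 15, 18, 13, 16, 0, 6, 10, 11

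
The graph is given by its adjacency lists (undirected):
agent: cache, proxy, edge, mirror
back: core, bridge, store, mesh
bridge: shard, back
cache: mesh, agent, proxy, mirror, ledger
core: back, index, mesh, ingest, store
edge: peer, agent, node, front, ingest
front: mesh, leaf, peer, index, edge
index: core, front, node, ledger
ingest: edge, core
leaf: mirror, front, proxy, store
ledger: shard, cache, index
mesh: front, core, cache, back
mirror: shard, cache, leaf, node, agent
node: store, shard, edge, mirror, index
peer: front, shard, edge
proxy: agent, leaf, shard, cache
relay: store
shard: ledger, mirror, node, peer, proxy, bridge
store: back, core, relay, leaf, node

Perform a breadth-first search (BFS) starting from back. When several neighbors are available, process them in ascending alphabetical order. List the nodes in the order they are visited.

back bridge core mesh store shard index ingest cache front leaf node relay ledger mirror peer proxy edge agent

Visit back; enqueue bridge, core, mesh, store → queue [bridge, core, mesh, store]
Visit bridge; enqueue shard → queue [core, mesh, store, shard]
Visit core; enqueue index, ingest → queue [mesh, store, shard, index, ingest]
Visit mesh; enqueue cache, front → queue [store, shard, index, ingest, cache, front]
Visit store; enqueue leaf, node, relay → queue [shard, index, ingest, cache, front, leaf, node, relay]
Visit shard; enqueue ledger, mirror, peer, proxy → queue [index, ingest, cache, front, leaf, node, relay, ledger, mirror, peer, proxy]
Visit index → queue [ingest, cache, front, leaf, node, relay, ledger, mirror, peer, proxy]
Visit ingest; enqueue edge → queue [cache, front, leaf, node, relay, ledger, mirror, peer, proxy, edge]
Visit cache; enqueue agent → queue [front, leaf, node, relay, ledger, mirror, peer, proxy, edge, agent]
Visit front → queue [leaf, node, relay, ledger, mirror, peer, proxy, edge, agent]
Visit leaf → queue [node, relay, ledger, mirror, peer, proxy, edge, agent]
Visit node → queue [relay, ledger, mirror, peer, proxy, edge, agent]
Visit relay → queue [ledger, mirror, peer, proxy, edge, agent]
Visit ledger → queue [mirror, peer, proxy, edge, agent]
Visit mirror → queue [peer, proxy, edge, agent]
Visit peer → queue [proxy, edge, agent]
Visit proxy → queue [edge, agent]
Visit edge → queue [agent]
Visit agent → queue []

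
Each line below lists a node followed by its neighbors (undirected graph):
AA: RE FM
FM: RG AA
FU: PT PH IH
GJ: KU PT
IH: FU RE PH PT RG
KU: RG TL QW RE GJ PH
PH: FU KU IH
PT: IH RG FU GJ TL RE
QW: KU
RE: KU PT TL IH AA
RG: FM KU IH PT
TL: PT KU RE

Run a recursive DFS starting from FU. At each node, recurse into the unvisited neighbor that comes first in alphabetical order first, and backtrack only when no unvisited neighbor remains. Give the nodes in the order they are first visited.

Visit FU
FU → IH
IH → PH
PH → KU
KU → GJ
GJ → PT
PT → RE
RE → AA
AA → FM
FM → RG
RE → TL
KU → QW

FU, IH, PH, KU, GJ, PT, RE, AA, FM, RG, TL, QW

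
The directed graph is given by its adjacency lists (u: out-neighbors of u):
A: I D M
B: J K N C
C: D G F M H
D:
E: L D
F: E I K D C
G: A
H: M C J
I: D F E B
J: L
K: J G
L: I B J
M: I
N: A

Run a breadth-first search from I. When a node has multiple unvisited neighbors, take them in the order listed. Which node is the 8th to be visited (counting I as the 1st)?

L

Visit I; enqueue D, F, E, B → queue [D, F, E, B]
Visit D → queue [F, E, B]
Visit F; enqueue K, C → queue [E, B, K, C]
Visit E; enqueue L → queue [B, K, C, L]
Visit B; enqueue J, N → queue [K, C, L, J, N]
Visit K; enqueue G → queue [C, L, J, N, G]
Visit C; enqueue M, H → queue [L, J, N, G, M, H]
Visit L → queue [J, N, G, M, H]
Visit J → queue [N, G, M, H]
Visit N; enqueue A → queue [G, M, H, A]
Visit G → queue [M, H, A]
Visit M → queue [H, A]
Visit H → queue [A]
Visit A → queue []

Visit order: I, D, F, E, B, K, C, L, J, N, G, M, H, A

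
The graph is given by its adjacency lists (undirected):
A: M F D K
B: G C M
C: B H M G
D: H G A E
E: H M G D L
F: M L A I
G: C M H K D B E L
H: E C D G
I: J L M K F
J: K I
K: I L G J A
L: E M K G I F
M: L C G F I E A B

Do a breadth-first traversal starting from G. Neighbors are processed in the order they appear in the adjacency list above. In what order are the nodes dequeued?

Visit G; enqueue C, M, H, K, D, B, E, L → queue [C, M, H, K, D, B, E, L]
Visit C → queue [M, H, K, D, B, E, L]
Visit M; enqueue F, I, A → queue [H, K, D, B, E, L, F, I, A]
Visit H → queue [K, D, B, E, L, F, I, A]
Visit K; enqueue J → queue [D, B, E, L, F, I, A, J]
Visit D → queue [B, E, L, F, I, A, J]
Visit B → queue [E, L, F, I, A, J]
Visit E → queue [L, F, I, A, J]
Visit L → queue [F, I, A, J]
Visit F → queue [I, A, J]
Visit I → queue [A, J]
Visit A → queue [J]
Visit J → queue []

G, C, M, H, K, D, B, E, L, F, I, A, J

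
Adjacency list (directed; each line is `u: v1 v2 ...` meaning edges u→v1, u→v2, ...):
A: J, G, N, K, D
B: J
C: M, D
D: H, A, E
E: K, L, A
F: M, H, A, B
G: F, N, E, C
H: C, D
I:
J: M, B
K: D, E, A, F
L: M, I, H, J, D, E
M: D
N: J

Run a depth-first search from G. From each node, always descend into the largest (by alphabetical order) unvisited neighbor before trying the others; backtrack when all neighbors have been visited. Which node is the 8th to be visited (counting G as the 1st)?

Visit G
G → N
N → J
J → M
M → D
D → H
H → C
D → E
E → L
L → I
E → K
K → F
F → B
F → A

Visit order: G, N, J, M, D, H, C, E, L, I, K, F, B, A

E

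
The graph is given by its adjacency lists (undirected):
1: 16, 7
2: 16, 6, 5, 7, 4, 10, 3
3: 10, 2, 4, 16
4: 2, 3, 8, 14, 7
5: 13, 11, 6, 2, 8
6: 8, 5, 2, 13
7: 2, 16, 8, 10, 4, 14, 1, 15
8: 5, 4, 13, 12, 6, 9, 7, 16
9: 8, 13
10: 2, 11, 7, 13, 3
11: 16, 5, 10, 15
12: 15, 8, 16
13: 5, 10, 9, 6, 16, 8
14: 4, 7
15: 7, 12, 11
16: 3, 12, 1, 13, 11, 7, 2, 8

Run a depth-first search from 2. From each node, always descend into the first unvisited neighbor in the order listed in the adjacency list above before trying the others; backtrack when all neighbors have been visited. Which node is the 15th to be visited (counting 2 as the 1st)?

12

Visit 2
2 → 16
16 → 3
3 → 10
10 → 11
11 → 5
5 → 13
13 → 9
9 → 8
8 → 4
4 → 14
14 → 7
7 → 1
7 → 15
15 → 12
8 → 6

Visit order: 2, 16, 3, 10, 11, 5, 13, 9, 8, 4, 14, 7, 1, 15, 12, 6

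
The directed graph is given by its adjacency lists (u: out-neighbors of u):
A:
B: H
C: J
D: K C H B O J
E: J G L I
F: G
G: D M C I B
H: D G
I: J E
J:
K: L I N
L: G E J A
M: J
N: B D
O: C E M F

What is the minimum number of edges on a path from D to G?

Level 0: D
Level 1: B, C, H, J, K, O
Level 2: E, F, G, I, L, M, N
Level 3: A
G first appears at level 2.

2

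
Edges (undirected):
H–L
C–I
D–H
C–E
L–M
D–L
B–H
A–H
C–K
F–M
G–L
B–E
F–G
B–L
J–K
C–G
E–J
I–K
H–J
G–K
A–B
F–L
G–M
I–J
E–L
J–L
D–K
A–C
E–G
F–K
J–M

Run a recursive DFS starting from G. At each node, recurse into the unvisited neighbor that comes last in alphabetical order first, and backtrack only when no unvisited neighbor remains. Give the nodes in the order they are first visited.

G M L J K I C E B H D A F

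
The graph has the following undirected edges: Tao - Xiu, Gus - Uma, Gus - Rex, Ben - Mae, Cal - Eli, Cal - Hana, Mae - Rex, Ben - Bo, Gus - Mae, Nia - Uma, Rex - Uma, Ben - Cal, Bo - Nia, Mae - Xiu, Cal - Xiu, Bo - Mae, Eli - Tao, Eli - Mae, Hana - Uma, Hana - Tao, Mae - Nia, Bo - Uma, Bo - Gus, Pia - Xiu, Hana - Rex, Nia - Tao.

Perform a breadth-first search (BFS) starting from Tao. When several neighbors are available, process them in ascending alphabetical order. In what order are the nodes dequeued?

Tao -> Eli -> Hana -> Nia -> Xiu -> Cal -> Mae -> Rex -> Uma -> Bo -> Pia -> Ben -> Gus

Visit Tao; enqueue Eli, Hana, Nia, Xiu → queue [Eli, Hana, Nia, Xiu]
Visit Eli; enqueue Cal, Mae → queue [Hana, Nia, Xiu, Cal, Mae]
Visit Hana; enqueue Rex, Uma → queue [Nia, Xiu, Cal, Mae, Rex, Uma]
Visit Nia; enqueue Bo → queue [Xiu, Cal, Mae, Rex, Uma, Bo]
Visit Xiu; enqueue Pia → queue [Cal, Mae, Rex, Uma, Bo, Pia]
Visit Cal; enqueue Ben → queue [Mae, Rex, Uma, Bo, Pia, Ben]
Visit Mae; enqueue Gus → queue [Rex, Uma, Bo, Pia, Ben, Gus]
Visit Rex → queue [Uma, Bo, Pia, Ben, Gus]
Visit Uma → queue [Bo, Pia, Ben, Gus]
Visit Bo → queue [Pia, Ben, Gus]
Visit Pia → queue [Ben, Gus]
Visit Ben → queue [Gus]
Visit Gus → queue []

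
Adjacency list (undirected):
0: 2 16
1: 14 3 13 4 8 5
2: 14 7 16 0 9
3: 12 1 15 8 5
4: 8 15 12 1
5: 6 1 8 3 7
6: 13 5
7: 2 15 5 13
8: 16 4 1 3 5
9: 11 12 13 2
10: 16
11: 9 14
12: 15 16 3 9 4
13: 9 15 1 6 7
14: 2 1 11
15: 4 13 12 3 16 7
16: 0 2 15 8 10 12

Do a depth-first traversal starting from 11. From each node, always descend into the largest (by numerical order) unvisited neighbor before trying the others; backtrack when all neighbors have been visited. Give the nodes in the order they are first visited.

Visit 11
11 → 14
14 → 2
2 → 16
16 → 15
15 → 13
13 → 9
9 → 12
12 → 4
4 → 8
8 → 5
5 → 7
5 → 6
5 → 3
3 → 1
16 → 10
16 → 0

11 14 2 16 15 13 9 12 4 8 5 7 6 3 1 10 0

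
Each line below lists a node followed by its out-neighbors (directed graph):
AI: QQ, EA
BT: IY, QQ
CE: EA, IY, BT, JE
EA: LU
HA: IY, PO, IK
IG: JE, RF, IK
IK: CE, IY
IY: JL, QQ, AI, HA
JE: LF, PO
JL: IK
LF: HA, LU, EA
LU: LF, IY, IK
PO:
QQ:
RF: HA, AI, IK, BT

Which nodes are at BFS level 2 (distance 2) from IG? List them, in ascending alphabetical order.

AI, BT, CE, HA, IY, LF, PO

Level 0: IG
Level 1: IK, JE, RF
Level 2: AI, BT, CE, HA, IY, LF, PO
Level 3: EA, JL, LU, QQ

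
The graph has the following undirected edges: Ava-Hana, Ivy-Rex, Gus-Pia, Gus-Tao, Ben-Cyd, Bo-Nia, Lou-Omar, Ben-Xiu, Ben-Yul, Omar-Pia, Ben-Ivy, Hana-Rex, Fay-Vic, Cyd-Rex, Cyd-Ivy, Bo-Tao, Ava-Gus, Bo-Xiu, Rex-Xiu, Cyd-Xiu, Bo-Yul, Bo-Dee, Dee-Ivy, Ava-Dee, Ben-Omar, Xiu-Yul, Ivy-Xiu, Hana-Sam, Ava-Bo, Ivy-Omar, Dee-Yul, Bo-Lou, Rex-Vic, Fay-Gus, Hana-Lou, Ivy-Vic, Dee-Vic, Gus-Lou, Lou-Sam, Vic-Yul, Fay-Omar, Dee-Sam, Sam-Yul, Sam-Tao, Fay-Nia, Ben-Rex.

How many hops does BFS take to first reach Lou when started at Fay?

2

Level 0: Fay
Level 1: Gus, Nia, Omar, Vic
Level 2: Ava, Ben, Bo, Dee, Ivy, Lou, Pia, Rex, Tao, Yul
Level 3: Cyd, Hana, Sam, Xiu
Lou first appears at level 2.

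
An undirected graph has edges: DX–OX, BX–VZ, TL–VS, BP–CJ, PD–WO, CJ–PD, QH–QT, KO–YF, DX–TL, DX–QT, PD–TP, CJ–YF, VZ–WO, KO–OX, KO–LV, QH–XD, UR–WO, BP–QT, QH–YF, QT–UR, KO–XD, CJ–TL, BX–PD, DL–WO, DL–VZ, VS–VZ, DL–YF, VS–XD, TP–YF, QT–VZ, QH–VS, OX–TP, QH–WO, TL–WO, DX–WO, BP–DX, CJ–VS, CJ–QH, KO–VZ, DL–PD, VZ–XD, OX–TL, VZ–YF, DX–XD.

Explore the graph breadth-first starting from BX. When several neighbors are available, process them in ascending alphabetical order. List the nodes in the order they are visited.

BX PD VZ CJ DL TP WO KO QT VS XD YF BP QH TL OX DX UR LV

Visit BX; enqueue PD, VZ → queue [PD, VZ]
Visit PD; enqueue CJ, DL, TP, WO → queue [VZ, CJ, DL, TP, WO]
Visit VZ; enqueue KO, QT, VS, XD, YF → queue [CJ, DL, TP, WO, KO, QT, VS, XD, YF]
Visit CJ; enqueue BP, QH, TL → queue [DL, TP, WO, KO, QT, VS, XD, YF, BP, QH, TL]
Visit DL → queue [TP, WO, KO, QT, VS, XD, YF, BP, QH, TL]
Visit TP; enqueue OX → queue [WO, KO, QT, VS, XD, YF, BP, QH, TL, OX]
Visit WO; enqueue DX, UR → queue [KO, QT, VS, XD, YF, BP, QH, TL, OX, DX, UR]
Visit KO; enqueue LV → queue [QT, VS, XD, YF, BP, QH, TL, OX, DX, UR, LV]
Visit QT → queue [VS, XD, YF, BP, QH, TL, OX, DX, UR, LV]
Visit VS → queue [XD, YF, BP, QH, TL, OX, DX, UR, LV]
Visit XD → queue [YF, BP, QH, TL, OX, DX, UR, LV]
Visit YF → queue [BP, QH, TL, OX, DX, UR, LV]
Visit BP → queue [QH, TL, OX, DX, UR, LV]
Visit QH → queue [TL, OX, DX, UR, LV]
Visit TL → queue [OX, DX, UR, LV]
Visit OX → queue [DX, UR, LV]
Visit DX → queue [UR, LV]
Visit UR → queue [LV]
Visit LV → queue []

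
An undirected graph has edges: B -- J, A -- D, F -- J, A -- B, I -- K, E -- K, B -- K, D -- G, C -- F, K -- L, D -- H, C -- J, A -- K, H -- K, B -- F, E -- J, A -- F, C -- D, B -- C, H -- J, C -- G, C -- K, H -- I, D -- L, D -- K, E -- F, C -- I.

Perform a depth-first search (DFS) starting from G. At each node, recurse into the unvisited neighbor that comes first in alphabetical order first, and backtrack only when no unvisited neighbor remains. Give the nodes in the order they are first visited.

Visit G
G → C
C → B
B → A
A → D
D → H
H → I
I → K
K → E
E → F
F → J
K → L

G → C → B → A → D → H → I → K → E → F → J → L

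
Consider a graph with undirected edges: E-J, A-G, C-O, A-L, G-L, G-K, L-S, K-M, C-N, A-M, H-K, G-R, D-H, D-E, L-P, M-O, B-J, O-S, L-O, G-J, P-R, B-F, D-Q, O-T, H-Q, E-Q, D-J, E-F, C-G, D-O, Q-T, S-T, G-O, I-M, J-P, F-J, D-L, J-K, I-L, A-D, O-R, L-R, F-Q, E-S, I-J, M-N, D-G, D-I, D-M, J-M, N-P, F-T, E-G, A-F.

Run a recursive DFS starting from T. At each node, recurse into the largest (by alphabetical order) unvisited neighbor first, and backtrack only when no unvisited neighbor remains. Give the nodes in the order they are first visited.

T S O R P N M K J I L G E Q H D A F B C

Visit T
T → S
S → O
O → R
R → P
P → N
N → M
M → K
K → J
J → I
I → L
L → G
G → E
E → Q
Q → H
H → D
D → A
A → F
F → B
G → C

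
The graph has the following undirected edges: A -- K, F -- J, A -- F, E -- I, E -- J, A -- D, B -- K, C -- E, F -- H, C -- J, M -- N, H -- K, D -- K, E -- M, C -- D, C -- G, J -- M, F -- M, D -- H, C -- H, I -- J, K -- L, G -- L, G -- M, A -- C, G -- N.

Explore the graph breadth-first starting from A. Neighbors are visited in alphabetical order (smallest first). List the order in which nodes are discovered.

Visit A; enqueue C, D, F, K → queue [C, D, F, K]
Visit C; enqueue E, G, H, J → queue [D, F, K, E, G, H, J]
Visit D → queue [F, K, E, G, H, J]
Visit F; enqueue M → queue [K, E, G, H, J, M]
Visit K; enqueue B, L → queue [E, G, H, J, M, B, L]
Visit E; enqueue I → queue [G, H, J, M, B, L, I]
Visit G; enqueue N → queue [H, J, M, B, L, I, N]
Visit H → queue [J, M, B, L, I, N]
Visit J → queue [M, B, L, I, N]
Visit M → queue [B, L, I, N]
Visit B → queue [L, I, N]
Visit L → queue [I, N]
Visit I → queue [N]
Visit N → queue []

A -> C -> D -> F -> K -> E -> G -> H -> J -> M -> B -> L -> I -> N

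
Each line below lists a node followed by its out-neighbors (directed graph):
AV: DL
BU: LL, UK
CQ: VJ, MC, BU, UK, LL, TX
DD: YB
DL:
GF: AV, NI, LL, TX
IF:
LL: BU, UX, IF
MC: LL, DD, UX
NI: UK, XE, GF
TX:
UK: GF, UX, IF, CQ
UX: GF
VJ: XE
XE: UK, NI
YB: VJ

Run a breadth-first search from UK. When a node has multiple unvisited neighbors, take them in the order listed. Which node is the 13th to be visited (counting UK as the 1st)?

DL

Visit UK; enqueue GF, UX, IF, CQ → queue [GF, UX, IF, CQ]
Visit GF; enqueue AV, NI, LL, TX → queue [UX, IF, CQ, AV, NI, LL, TX]
Visit UX → queue [IF, CQ, AV, NI, LL, TX]
Visit IF → queue [CQ, AV, NI, LL, TX]
Visit CQ; enqueue VJ, MC, BU → queue [AV, NI, LL, TX, VJ, MC, BU]
Visit AV; enqueue DL → queue [NI, LL, TX, VJ, MC, BU, DL]
Visit NI; enqueue XE → queue [LL, TX, VJ, MC, BU, DL, XE]
Visit LL → queue [TX, VJ, MC, BU, DL, XE]
Visit TX → queue [VJ, MC, BU, DL, XE]
Visit VJ → queue [MC, BU, DL, XE]
Visit MC; enqueue DD → queue [BU, DL, XE, DD]
Visit BU → queue [DL, XE, DD]
Visit DL → queue [XE, DD]
Visit XE → queue [DD]
Visit DD; enqueue YB → queue [YB]
Visit YB → queue []

Visit order: UK, GF, UX, IF, CQ, AV, NI, LL, TX, VJ, MC, BU, DL, XE, DD, YB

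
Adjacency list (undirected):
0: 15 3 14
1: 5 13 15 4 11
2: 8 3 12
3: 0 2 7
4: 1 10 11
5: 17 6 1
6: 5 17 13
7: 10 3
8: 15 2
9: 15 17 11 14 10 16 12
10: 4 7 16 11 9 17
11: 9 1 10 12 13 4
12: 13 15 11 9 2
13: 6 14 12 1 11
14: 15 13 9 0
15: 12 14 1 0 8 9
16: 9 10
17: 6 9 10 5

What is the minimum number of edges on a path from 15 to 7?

Level 0: 15
Level 1: 0, 1, 8, 9, 12, 14
Level 2: 2, 3, 4, 5, 10, 11, 13, 16, 17
Level 3: 6, 7
7 first appears at level 3.

3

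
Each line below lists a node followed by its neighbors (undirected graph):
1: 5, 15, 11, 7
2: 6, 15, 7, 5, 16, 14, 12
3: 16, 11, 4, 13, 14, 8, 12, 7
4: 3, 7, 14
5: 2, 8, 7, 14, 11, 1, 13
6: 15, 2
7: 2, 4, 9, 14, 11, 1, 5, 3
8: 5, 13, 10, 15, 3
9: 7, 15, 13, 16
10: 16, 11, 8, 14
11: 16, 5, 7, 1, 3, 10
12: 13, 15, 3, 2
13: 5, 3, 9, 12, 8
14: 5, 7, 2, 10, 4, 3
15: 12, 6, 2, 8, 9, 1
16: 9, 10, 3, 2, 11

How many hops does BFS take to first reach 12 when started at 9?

2

Level 0: 9
Level 1: 7, 13, 15, 16
Level 2: 1, 2, 3, 4, 5, 6, 8, 10, 11, 12, 14
12 first appears at level 2.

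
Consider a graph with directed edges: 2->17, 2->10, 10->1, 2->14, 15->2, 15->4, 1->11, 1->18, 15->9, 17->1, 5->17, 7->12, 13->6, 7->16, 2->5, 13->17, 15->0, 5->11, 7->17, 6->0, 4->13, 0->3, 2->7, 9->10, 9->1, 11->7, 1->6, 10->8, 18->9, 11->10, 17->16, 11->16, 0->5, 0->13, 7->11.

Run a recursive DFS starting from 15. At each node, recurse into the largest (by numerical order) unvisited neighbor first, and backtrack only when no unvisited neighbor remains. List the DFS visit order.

Visit 15
15 → 9
9 → 10
10 → 8
10 → 1
1 → 18
1 → 11
11 → 16
11 → 7
7 → 17
7 → 12
1 → 6
6 → 0
0 → 13
0 → 5
0 → 3
15 → 4
15 → 2
2 → 14

15 -> 9 -> 10 -> 8 -> 1 -> 18 -> 11 -> 16 -> 7 -> 17 -> 12 -> 6 -> 0 -> 13 -> 5 -> 3 -> 4 -> 2 -> 14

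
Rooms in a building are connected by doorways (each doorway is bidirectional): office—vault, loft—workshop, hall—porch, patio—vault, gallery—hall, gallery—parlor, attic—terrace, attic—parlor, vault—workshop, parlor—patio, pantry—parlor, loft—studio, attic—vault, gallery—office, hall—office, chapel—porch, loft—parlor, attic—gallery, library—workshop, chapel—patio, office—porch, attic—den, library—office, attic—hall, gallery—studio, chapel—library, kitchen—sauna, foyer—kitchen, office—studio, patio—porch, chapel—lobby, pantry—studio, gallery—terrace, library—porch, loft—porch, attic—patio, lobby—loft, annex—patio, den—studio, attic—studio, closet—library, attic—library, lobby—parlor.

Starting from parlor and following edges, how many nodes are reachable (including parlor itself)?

BFS from parlor visits: parlor, patio, pantry, loft, lobby, gallery, attic, vault, porch, chapel, annex, studio, workshop, terrace, office, hall, library, den, closet
Reachable nodes: 19 of 22 total.

19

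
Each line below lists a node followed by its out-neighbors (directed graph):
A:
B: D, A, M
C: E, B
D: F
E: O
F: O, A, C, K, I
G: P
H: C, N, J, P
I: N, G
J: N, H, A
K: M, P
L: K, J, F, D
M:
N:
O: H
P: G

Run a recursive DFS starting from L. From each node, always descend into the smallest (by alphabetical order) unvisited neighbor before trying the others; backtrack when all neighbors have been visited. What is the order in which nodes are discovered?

L D F A C B M E O H J N P G I K

Visit L
L → D
D → F
F → A
F → C
C → B
B → M
C → E
E → O
O → H
H → J
J → N
H → P
P → G
F → I
F → K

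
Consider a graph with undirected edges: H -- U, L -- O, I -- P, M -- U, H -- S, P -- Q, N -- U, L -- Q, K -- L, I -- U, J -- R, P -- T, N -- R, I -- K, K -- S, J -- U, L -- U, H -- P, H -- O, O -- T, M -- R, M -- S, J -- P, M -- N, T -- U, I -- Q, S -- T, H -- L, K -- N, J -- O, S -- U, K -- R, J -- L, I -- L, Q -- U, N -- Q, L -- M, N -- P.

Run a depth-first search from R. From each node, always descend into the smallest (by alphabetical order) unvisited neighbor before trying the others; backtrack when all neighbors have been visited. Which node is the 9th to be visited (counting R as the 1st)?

Visit R
R → J
J → L
L → H
H → O
O → T
T → P
P → I
I → K
K → N
N → M
M → S
S → U
U → Q

Visit order: R, J, L, H, O, T, P, I, K, N, M, S, U, Q

K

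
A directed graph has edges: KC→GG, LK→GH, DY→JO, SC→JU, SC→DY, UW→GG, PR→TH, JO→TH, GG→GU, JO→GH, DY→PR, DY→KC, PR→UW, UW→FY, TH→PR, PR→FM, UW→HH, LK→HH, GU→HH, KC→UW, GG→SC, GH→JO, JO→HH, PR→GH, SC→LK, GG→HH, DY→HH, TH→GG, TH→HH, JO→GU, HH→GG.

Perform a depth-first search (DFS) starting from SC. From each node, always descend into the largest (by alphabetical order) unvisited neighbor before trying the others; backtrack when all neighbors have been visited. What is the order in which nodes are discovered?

Visit SC
SC → LK
LK → HH
HH → GG
GG → GU
LK → GH
GH → JO
JO → TH
TH → PR
PR → UW
UW → FY
PR → FM
SC → JU
SC → DY
DY → KC

SC, LK, HH, GG, GU, GH, JO, TH, PR, UW, FY, FM, JU, DY, KC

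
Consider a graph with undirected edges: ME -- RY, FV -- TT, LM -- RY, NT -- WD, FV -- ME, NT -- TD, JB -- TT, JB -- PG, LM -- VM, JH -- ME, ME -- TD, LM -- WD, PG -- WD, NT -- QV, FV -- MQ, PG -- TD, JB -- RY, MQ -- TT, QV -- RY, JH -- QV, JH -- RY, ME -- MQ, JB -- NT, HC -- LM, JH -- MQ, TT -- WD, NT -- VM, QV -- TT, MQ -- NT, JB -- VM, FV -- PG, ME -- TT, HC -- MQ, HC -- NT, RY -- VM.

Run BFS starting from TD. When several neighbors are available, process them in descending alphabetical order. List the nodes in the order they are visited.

TD, PG, NT, ME, WD, JB, FV, VM, QV, MQ, HC, TT, RY, JH, LM

Visit TD; enqueue PG, NT, ME → queue [PG, NT, ME]
Visit PG; enqueue WD, JB, FV → queue [NT, ME, WD, JB, FV]
Visit NT; enqueue VM, QV, MQ, HC → queue [ME, WD, JB, FV, VM, QV, MQ, HC]
Visit ME; enqueue TT, RY, JH → queue [WD, JB, FV, VM, QV, MQ, HC, TT, RY, JH]
Visit WD; enqueue LM → queue [JB, FV, VM, QV, MQ, HC, TT, RY, JH, LM]
Visit JB → queue [FV, VM, QV, MQ, HC, TT, RY, JH, LM]
Visit FV → queue [VM, QV, MQ, HC, TT, RY, JH, LM]
Visit VM → queue [QV, MQ, HC, TT, RY, JH, LM]
Visit QV → queue [MQ, HC, TT, RY, JH, LM]
Visit MQ → queue [HC, TT, RY, JH, LM]
Visit HC → queue [TT, RY, JH, LM]
Visit TT → queue [RY, JH, LM]
Visit RY → queue [JH, LM]
Visit JH → queue [LM]
Visit LM → queue []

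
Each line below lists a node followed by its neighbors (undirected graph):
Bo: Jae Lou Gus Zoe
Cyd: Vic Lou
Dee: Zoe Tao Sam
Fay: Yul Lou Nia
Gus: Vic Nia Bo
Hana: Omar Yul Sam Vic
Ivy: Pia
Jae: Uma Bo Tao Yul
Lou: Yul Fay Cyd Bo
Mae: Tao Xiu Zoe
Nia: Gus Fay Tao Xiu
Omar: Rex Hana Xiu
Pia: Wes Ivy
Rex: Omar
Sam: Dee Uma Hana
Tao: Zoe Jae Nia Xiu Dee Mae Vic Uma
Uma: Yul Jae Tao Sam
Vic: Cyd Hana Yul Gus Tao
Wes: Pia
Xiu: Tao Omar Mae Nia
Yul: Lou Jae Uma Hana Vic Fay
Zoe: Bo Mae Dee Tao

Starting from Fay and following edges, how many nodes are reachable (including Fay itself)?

BFS from Fay visits: Fay, Yul, Lou, Nia, Jae, Uma, Hana, Vic, Cyd, Bo, Gus, Tao, Xiu, Sam, Omar, Zoe, Dee, Mae, Rex
Reachable nodes: 19 of 22 total.

19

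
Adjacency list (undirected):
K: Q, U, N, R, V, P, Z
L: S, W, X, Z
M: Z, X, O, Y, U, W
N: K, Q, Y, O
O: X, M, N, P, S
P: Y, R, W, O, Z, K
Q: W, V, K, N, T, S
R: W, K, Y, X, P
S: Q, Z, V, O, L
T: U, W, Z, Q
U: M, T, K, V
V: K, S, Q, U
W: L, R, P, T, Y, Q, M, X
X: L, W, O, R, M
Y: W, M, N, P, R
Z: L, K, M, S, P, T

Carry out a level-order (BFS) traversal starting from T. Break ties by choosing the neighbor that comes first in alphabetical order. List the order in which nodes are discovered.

Visit T; enqueue Q, U, W, Z → queue [Q, U, W, Z]
Visit Q; enqueue K, N, S, V → queue [U, W, Z, K, N, S, V]
Visit U; enqueue M → queue [W, Z, K, N, S, V, M]
Visit W; enqueue L, P, R, X, Y → queue [Z, K, N, S, V, M, L, P, R, X, Y]
Visit Z → queue [K, N, S, V, M, L, P, R, X, Y]
Visit K → queue [N, S, V, M, L, P, R, X, Y]
Visit N; enqueue O → queue [S, V, M, L, P, R, X, Y, O]
Visit S → queue [V, M, L, P, R, X, Y, O]
Visit V → queue [M, L, P, R, X, Y, O]
Visit M → queue [L, P, R, X, Y, O]
Visit L → queue [P, R, X, Y, O]
Visit P → queue [R, X, Y, O]
Visit R → queue [X, Y, O]
Visit X → queue [Y, O]
Visit Y → queue [O]
Visit O → queue []

T Q U W Z K N S V M L P R X Y O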